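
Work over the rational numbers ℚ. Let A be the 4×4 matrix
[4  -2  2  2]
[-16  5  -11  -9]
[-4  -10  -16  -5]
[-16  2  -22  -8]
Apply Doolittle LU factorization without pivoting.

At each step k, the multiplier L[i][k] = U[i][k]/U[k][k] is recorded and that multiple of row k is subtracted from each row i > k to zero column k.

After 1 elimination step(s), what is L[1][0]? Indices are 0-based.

L[1][0] = -4

Step 1: pivot at (0,0) is 4.
  row1 ← row1 − (-4)·row0  ⇒  L[1][0]=-4, U row1=(0, -3, -3, -1)
  row2 ← row2 − (-1)·row0  ⇒  L[2][0]=-1, U row2=(0, -12, -14, -3)
  row3 ← row3 − (-4)·row0  ⇒  L[3][0]=-4, U row3=(0, -6, -14, 0)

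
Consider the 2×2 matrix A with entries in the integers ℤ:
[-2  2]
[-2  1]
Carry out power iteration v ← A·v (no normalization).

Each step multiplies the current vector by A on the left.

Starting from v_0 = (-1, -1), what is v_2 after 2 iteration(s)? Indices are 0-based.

v_0 = (-1, -1).
v_1 = A·v_0 = (0, 1).
v_2 = A·v_1 = (2, 1).

v_2 = (2, 1)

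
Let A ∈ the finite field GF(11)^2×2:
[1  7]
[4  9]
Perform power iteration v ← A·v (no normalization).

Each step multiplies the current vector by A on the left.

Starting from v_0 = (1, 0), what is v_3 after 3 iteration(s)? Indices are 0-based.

v_3 = (1, 3)

v_0 = (1, 0).
v_1 = A·v_0 = (1, 4).
v_2 = A·v_1 = (7, 7).
v_3 = A·v_2 = (1, 3).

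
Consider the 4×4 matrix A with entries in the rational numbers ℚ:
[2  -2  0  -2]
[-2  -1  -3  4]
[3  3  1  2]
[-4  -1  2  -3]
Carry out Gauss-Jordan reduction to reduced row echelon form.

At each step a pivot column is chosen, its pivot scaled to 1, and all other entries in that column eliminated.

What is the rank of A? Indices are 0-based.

[1] R0 /= 2  ⇒  (1, -1, 0, -1)
     R1 -= -2·R0  ⇒  (0, -3, -3, 2)
     R2 -= 3·R0  ⇒  (0, 6, 1, 5)
     R3 -= -4·R0  ⇒  (0, -5, 2, -7)
[2] R1 /= -3  ⇒  (0, 1, 1, -2/3)
     R0 -= -1·R1  ⇒  (1, 0, 1, -5/3)
     R2 -= 6·R1  ⇒  (0, 0, -5, 9)
     R3 -= -5·R1  ⇒  (0, 0, 7, -31/3)
[3] R2 /= -5  ⇒  (0, 0, 1, -9/5)
     R0 -= 1·R2  ⇒  (1, 0, 0, 2/15)
     R1 -= 1·R2  ⇒  (0, 1, 0, 17/15)
     R3 -= 7·R2  ⇒  (0, 0, 0, 34/15)
[4] R3 /= 34/15  ⇒  (0, 0, 0, 1)
     R0 -= 2/15·R3  ⇒  (1, 0, 0, 0)
     R1 -= 17/15·R3  ⇒  (0, 1, 0, 0)
     R2 -= -9/5·R3  ⇒  (0, 0, 1, 0)

rank = 4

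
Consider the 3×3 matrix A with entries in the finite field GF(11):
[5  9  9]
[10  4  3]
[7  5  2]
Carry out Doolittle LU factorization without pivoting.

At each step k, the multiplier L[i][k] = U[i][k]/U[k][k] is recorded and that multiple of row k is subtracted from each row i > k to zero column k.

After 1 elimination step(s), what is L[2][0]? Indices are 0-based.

Step 1: pivot at (0,0) is 5.
  row1 ← row1 − (2)·row0  ⇒  L[1][0]=2, U row1=(0, 8, 7)
  row2 ← row2 − (8)·row0  ⇒  L[2][0]=8, U row2=(0, 10, 7)

L[2][0] = 8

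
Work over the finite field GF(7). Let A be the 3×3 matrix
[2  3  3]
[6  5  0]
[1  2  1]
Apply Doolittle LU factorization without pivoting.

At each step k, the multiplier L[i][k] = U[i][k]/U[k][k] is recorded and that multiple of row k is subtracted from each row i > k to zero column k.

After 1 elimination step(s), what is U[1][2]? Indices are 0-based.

U[1][2] = 5

k=0: U[0][0]=2
  eliminate (1,0): mult=3, new row 1: (0, 3, 5); set L[1][0]=3
  eliminate (2,0): mult=4, new row 2: (0, 4, 3); set L[2][0]=4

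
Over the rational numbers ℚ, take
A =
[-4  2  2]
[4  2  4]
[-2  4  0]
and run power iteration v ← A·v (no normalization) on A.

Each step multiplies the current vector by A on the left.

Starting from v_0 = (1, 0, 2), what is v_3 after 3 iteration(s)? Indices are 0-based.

v_3 = (48, 304, 24)

v_0 = (1, 0, 2).
v_1 = A·v_0 = (0, 12, -2).
v_2 = A·v_1 = (20, 16, 48).
v_3 = A·v_2 = (48, 304, 24).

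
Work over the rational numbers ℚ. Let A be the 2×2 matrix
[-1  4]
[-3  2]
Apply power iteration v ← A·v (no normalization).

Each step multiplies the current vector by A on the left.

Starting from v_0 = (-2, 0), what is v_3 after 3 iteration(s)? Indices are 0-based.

v_3 = (2, -54)

v_0 = (-2, 0).
v_1 = A·v_0 = (2, 6).
v_2 = A·v_1 = (22, 6).
v_3 = A·v_2 = (2, -54).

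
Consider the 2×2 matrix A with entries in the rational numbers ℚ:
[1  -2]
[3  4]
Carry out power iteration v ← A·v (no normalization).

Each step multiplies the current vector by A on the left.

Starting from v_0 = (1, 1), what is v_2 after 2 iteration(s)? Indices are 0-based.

v_2 = (-15, 25)

v_0 = (1, 1).
v_1 = A·v_0 = (-1, 7).
v_2 = A·v_1 = (-15, 25).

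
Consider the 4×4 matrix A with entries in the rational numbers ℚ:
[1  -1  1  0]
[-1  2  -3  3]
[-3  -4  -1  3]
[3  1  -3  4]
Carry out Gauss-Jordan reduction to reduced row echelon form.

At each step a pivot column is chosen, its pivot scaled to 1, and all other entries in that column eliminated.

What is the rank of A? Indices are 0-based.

step 1: normalize row 0 (÷1) = (1, -1, 1, 0)
  row 1: subtract -1×row0 = (0, 1, -2, 3)
  row 2: subtract -3×row0 = (0, -7, 2, 3)
  row 3: subtract 3×row0 = (0, 4, -6, 4)
step 2: normalize row 1 (÷1) = (0, 1, -2, 3)
  row 0: subtract -1×row1 = (1, 0, -1, 3)
  row 2: subtract -7×row1 = (0, 0, -12, 24)
  row 3: subtract 4×row1 = (0, 0, 2, -8)
step 3: normalize row 2 (÷-12) = (0, 0, 1, -2)
  row 0: subtract -1×row2 = (1, 0, 0, 1)
  row 1: subtract -2×row2 = (0, 1, 0, -1)
  row 3: subtract 2×row2 = (0, 0, 0, -4)
step 4: normalize row 3 (÷-4) = (0, 0, 0, 1)
  row 0: subtract 1×row3 = (1, 0, 0, 0)
  row 1: subtract -1×row3 = (0, 1, 0, 0)
  row 2: subtract -2×row3 = (0, 0, 1, 0)

rank = 4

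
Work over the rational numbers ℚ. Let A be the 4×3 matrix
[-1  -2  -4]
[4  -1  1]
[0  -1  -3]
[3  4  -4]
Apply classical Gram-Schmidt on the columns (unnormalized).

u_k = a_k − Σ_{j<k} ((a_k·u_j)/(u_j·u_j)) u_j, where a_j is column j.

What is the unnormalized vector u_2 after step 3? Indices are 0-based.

u_2 = (-537/118, 117/118, -383/118, -335/118)

Step 1: u_0 = a_0 = (-1, 4, 0, 3).
Step 2: u_1 = a_1 − (5/13)·u_0 = (-21/13, -33/13, -1, 37/13).
Step 3: u_2 = a_2 − (-2/13)·u_0 − (-29/118)·u_1 = (-537/118, 117/118, -383/118, -335/118).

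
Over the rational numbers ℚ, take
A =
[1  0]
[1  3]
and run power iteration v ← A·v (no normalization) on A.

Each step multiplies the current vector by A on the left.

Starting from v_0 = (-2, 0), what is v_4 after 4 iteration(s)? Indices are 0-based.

v_4 = (-2, -80)

v_0 = (-2, 0).
v_1 = A·v_0 = (-2, -2).
v_2 = A·v_1 = (-2, -8).
v_3 = A·v_2 = (-2, -26).
v_4 = A·v_3 = (-2, -80).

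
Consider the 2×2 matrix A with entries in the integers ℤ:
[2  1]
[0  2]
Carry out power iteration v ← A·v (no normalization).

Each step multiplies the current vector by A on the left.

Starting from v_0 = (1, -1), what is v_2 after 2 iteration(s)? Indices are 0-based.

v_2 = (0, -4)

v_0 = (1, -1).
v_1 = A·v_0 = (1, -2).
v_2 = A·v_1 = (0, -4).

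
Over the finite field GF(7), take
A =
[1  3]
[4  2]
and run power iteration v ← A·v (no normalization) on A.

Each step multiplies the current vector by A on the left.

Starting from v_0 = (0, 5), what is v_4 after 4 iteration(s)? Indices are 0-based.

v_0 = (0, 5).
v_1 = A·v_0 = (1, 3).
v_2 = A·v_1 = (3, 3).
v_3 = A·v_2 = (5, 4).
v_4 = A·v_3 = (3, 0).

v_4 = (3, 0)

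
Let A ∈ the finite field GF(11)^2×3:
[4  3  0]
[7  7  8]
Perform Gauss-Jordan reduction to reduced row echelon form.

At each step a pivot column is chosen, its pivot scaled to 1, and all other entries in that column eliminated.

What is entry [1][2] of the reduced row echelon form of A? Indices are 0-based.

step 1: normalize row 0 (÷4) = (1, 9, 0)
  row 1: subtract 7×row0 = (0, 10, 8)
step 2: normalize row 1 (÷10) = (0, 1, 3)
  row 0: subtract 9×row1 = (1, 0, 6)

M[1][2] = 3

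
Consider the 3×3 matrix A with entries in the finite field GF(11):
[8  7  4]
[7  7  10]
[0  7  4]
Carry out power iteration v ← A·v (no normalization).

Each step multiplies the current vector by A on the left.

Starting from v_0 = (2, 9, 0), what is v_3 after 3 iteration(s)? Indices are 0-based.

v_0 = (2, 9, 0).
v_1 = A·v_0 = (2, 0, 8).
v_2 = A·v_1 = (4, 6, 10).
v_3 = A·v_2 = (4, 5, 5).

v_3 = (4, 5, 5)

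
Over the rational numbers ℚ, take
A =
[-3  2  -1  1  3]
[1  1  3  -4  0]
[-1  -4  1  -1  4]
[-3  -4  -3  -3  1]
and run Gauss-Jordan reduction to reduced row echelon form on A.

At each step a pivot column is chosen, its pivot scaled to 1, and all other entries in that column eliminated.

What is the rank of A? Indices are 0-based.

[1] R0 /= -3  ⇒  (1, -2/3, 1/3, -1/3, -1)
     R1 -= 1·R0  ⇒  (0, 5/3, 8/3, -11/3, 1)
     R2 -= -1·R0  ⇒  (0, -14/3, 4/3, -4/3, 3)
     R3 -= -3·R0  ⇒  (0, -6, -2, -4, -2)
[2] R1 /= 5/3  ⇒  (0, 1, 8/5, -11/5, 3/5)
     R0 -= -2/3·R1  ⇒  (1, 0, 7/5, -9/5, -3/5)
     R2 -= -14/3·R1  ⇒  (0, 0, 44/5, -58/5, 29/5)
     R3 -= -6·R1  ⇒  (0, 0, 38/5, -86/5, 8/5)
[3] R2 /= 44/5  ⇒  (0, 0, 1, -29/22, 29/44)
     R0 -= 7/5·R2  ⇒  (1, 0, 0, 1/22, -67/44)
     R1 -= 8/5·R2  ⇒  (0, 1, 0, -1/11, -5/11)
     R3 -= 38/5·R2  ⇒  (0, 0, 0, -79/11, -75/22)
[4] R3 /= -79/11  ⇒  (0, 0, 0, 1, 75/158)
     R0 -= 1/22·R3  ⇒  (1, 0, 0, 0, -122/79)
     R1 -= -1/11·R3  ⇒  (0, 1, 0, 0, -65/158)
     R2 -= -29/22·R3  ⇒  (0, 0, 1, 0, 203/158)

rank = 4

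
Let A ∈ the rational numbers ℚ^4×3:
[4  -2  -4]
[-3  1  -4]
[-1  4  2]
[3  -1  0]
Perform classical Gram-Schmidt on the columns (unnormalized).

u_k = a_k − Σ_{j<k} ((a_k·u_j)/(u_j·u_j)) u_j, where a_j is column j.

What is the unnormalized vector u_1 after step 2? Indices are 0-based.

u_1 = (2/35, -19/35, 122/35, 19/35)

Step 1: u_0 = a_0 = (4, -3, -1, 3).
Step 2: u_1 = a_1 − (-18/35)·u_0 = (2/35, -19/35, 122/35, 19/35).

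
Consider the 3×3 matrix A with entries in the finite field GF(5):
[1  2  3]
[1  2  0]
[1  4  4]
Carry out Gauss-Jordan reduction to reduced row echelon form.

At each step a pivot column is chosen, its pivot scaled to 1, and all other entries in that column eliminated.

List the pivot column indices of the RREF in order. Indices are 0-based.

pivot columns: 0, 1, 2

step 1: normalize row 0 (÷1) = (1, 2, 3)
  row 1: subtract 1×row0 = (0, 0, 2)
  row 2: subtract 1×row0 = (0, 2, 1)
step 2: exchange rows 1,2
step 2: normalize row 1 (÷2) = (0, 1, 3)
  row 0: subtract 2×row1 = (1, 0, 2)
step 3: normalize row 2 (÷2) = (0, 0, 1)
  row 0: subtract 2×row2 = (1, 0, 0)
  row 1: subtract 3×row2 = (0, 1, 0)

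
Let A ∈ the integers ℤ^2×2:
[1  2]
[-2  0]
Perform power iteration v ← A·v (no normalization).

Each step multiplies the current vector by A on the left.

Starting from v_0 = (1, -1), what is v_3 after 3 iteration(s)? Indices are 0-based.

v_3 = (-1, 10)

v_0 = (1, -1).
v_1 = A·v_0 = (-1, -2).
v_2 = A·v_1 = (-5, 2).
v_3 = A·v_2 = (-1, 10).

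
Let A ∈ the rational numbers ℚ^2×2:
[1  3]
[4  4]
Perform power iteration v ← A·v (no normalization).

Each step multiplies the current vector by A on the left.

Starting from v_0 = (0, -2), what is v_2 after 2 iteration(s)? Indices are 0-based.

v_2 = (-30, -56)

v_0 = (0, -2).
v_1 = A·v_0 = (-6, -8).
v_2 = A·v_1 = (-30, -56).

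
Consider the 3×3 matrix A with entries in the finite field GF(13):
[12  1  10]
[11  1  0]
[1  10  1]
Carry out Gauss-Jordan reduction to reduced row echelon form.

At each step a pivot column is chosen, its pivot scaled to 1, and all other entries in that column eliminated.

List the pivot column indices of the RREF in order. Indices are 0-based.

[1] R0 /= 12  ⇒  (1, 12, 3)
     R1 -= 11·R0  ⇒  (0, 12, 6)
     R2 -= 1·R0  ⇒  (0, 11, 11)
[2] R1 /= 12  ⇒  (0, 1, 7)
     R0 -= 12·R1  ⇒  (1, 0, 10)
     R2 -= 11·R1  ⇒  (0, 0, 12)
[3] R2 /= 12  ⇒  (0, 0, 1)
     R0 -= 10·R2  ⇒  (1, 0, 0)
     R1 -= 7·R2  ⇒  (0, 1, 0)

pivot columns: 0, 1, 2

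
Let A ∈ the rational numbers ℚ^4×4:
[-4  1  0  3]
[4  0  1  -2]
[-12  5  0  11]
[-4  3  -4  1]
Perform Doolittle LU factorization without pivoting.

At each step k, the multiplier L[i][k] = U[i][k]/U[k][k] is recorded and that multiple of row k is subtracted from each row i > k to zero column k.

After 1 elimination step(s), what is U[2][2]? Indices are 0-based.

U[2][2] = 0

k=0: U[0][0]=-4
  eliminate (1,0): mult=-1, new row 1: (0, 1, 1, 1); set L[1][0]=-1
  eliminate (2,0): mult=3, new row 2: (0, 2, 0, 2); set L[2][0]=3
  eliminate (3,0): mult=1, new row 3: (0, 2, -4, -2); set L[3][0]=1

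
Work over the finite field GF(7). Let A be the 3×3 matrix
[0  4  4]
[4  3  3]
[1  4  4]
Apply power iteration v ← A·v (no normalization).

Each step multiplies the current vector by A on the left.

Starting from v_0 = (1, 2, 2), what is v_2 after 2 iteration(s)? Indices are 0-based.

v_2 = (6, 2, 1)

v_0 = (1, 2, 2).
v_1 = A·v_0 = (2, 2, 3).
v_2 = A·v_1 = (6, 2, 1).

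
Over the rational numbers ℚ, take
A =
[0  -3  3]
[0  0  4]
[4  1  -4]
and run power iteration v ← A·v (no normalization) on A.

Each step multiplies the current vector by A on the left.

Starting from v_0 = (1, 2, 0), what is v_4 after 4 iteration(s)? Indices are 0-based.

v_4 = (1440, 1152, -2208)

v_0 = (1, 2, 0).
v_1 = A·v_0 = (-6, 0, 6).
v_2 = A·v_1 = (18, 24, -48).
v_3 = A·v_2 = (-216, -192, 288).
v_4 = A·v_3 = (1440, 1152, -2208).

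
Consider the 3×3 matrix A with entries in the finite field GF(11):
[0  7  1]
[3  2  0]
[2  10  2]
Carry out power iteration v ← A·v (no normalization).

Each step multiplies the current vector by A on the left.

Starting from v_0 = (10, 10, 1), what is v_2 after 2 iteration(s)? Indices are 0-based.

v_2 = (10, 5, 6)

v_0 = (10, 10, 1).
v_1 = A·v_0 = (5, 6, 1).
v_2 = A·v_1 = (10, 5, 6).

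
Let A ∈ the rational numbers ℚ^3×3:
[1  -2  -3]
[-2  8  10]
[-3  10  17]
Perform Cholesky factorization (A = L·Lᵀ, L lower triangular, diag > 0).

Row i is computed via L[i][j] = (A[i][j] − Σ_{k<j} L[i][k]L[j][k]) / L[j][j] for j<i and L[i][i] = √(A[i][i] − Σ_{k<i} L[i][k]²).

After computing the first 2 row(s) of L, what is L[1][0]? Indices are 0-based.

Step 1: L[0][0] = √(1) = 1.
  L[1][0] = (-2) / L[0][0] = -2.
Step 2: L[1][1] = √(4) = 2.

L[1][0] = -2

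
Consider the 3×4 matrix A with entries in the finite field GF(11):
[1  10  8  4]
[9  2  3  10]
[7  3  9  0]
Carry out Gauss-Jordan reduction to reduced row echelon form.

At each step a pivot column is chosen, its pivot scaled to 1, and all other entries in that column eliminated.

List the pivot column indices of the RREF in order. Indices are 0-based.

pivot columns: 0, 1, 2

step 1: normalize row 0 (÷1) = (1, 10, 8, 4)
  row 1: subtract 9×row0 = (0, 0, 8, 7)
  row 2: subtract 7×row0 = (0, 10, 8, 5)
step 2: exchange rows 1,2
step 2: normalize row 1 (÷10) = (0, 1, 3, 6)
  row 0: subtract 10×row1 = (1, 0, 0, 10)
step 3: normalize row 2 (÷8) = (0, 0, 1, 5)
  row 1: subtract 3×row2 = (0, 1, 0, 2)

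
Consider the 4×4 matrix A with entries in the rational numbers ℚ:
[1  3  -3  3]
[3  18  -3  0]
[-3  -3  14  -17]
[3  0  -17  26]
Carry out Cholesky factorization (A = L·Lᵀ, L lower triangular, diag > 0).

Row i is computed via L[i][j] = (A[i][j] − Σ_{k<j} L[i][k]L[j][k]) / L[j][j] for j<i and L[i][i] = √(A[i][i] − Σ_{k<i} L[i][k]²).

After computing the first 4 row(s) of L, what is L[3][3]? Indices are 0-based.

L[3][3] = 2

Step 1: L[0][0] = √(1) = 1.
  L[1][0] = (3) / L[0][0] = 3.
Step 2: L[1][1] = √(9) = 3.
  L[2][0] = (-3) / L[0][0] = -3.
  L[2][1] = (6) / L[1][1] = 2.
Step 3: L[2][2] = √(1) = 1.
  L[3][0] = (3) / L[0][0] = 3.
  L[3][1] = (-9) / L[1][1] = -3.
  L[3][2] = (-2) / L[2][2] = -2.
Step 4: L[3][3] = √(4) = 2.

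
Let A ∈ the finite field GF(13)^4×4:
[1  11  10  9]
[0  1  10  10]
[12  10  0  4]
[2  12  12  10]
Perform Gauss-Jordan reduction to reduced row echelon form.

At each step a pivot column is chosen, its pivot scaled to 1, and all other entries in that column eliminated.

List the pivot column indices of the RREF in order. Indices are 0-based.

pivot columns: 0, 1, 2, 3

step 1: normalize row 0 (÷1) = (1, 11, 10, 9)
  row 2: subtract 12×row0 = (0, 8, 10, 0)
  row 3: subtract 2×row0 = (0, 3, 5, 5)
step 2: normalize row 1 (÷1) = (0, 1, 10, 10)
  row 0: subtract 11×row1 = (1, 0, 4, 3)
  row 2: subtract 8×row1 = (0, 0, 8, 11)
  row 3: subtract 3×row1 = (0, 0, 1, 1)
step 3: normalize row 2 (÷8) = (0, 0, 1, 3)
  row 0: subtract 4×row2 = (1, 0, 0, 4)
  row 1: subtract 10×row2 = (0, 1, 0, 6)
  row 3: subtract 1×row2 = (0, 0, 0, 11)
step 4: normalize row 3 (÷11) = (0, 0, 0, 1)
  row 0: subtract 4×row3 = (1, 0, 0, 0)
  row 1: subtract 6×row3 = (0, 1, 0, 0)
  row 2: subtract 3×row3 = (0, 0, 1, 0)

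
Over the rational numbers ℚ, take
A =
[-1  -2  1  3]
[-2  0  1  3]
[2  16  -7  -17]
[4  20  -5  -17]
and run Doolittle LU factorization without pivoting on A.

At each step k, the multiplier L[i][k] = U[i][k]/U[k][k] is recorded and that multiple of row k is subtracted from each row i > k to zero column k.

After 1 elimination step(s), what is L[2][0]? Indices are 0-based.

L[2][0] = -2

k=0: U[0][0]=-1
  eliminate (1,0): mult=2, new row 1: (0, 4, -1, -3); set L[1][0]=2
  eliminate (2,0): mult=-2, new row 2: (0, 12, -5, -11); set L[2][0]=-2
  eliminate (3,0): mult=-4, new row 3: (0, 12, -1, -5); set L[3][0]=-4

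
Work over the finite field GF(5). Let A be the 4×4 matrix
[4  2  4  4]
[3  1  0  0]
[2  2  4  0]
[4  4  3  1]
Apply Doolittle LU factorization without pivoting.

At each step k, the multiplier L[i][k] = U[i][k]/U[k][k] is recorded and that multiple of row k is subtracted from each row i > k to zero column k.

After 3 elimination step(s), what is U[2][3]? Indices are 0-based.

[col 0] pivot 4
  R1 -= 2*R0 → (0, 2, 2, 2)  (L[1][0] := 2)
  R2 -= 3*R0 → (0, 1, 2, 3)  (L[2][0] := 3)
  R3 -= 1*R0 → (0, 2, 4, 2)  (L[3][0] := 1)
[col 1] pivot 2
  R2 -= 3*R1 → (0, 0, 1, 2)  (L[2][1] := 3)
  R3 -= 1*R1 → (0, 0, 2, 0)  (L[3][1] := 1)
[col 2] pivot 1
  R3 -= 2*R2 → (0, 0, 0, 1)  (L[3][2] := 2)

U[2][3] = 2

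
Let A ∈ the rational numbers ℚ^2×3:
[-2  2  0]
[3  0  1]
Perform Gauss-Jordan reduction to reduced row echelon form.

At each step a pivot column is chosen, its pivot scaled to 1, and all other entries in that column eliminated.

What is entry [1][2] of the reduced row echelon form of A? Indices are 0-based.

step 1: normalize row 0 (÷-2) = (1, -1, 0)
  row 1: subtract 3×row0 = (0, 3, 1)
step 2: normalize row 1 (÷3) = (0, 1, 1/3)
  row 0: subtract -1×row1 = (1, 0, 1/3)

M[1][2] = 1/3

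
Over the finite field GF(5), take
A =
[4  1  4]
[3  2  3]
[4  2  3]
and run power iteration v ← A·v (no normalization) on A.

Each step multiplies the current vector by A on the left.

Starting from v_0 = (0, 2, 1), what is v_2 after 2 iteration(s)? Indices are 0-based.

v_0 = (0, 2, 1).
v_1 = A·v_0 = (1, 2, 2).
v_2 = A·v_1 = (4, 3, 4).

v_2 = (4, 3, 4)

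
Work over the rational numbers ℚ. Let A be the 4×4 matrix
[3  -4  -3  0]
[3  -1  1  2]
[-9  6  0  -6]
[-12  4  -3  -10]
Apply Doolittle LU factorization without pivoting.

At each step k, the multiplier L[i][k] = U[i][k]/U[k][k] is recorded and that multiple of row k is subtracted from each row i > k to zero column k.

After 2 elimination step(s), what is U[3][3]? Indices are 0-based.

U[3][3] = -2

k=0: U[0][0]=3
  eliminate (1,0): mult=1, new row 1: (0, 3, 4, 2); set L[1][0]=1
  eliminate (2,0): mult=-3, new row 2: (0, -6, -9, -6); set L[2][0]=-3
  eliminate (3,0): mult=-4, new row 3: (0, -12, -15, -10); set L[3][0]=-4
k=1: U[1][1]=3
  eliminate (2,1): mult=-2, new row 2: (0, 0, -1, -2); set L[2][1]=-2
  eliminate (3,1): mult=-4, new row 3: (0, 0, 1, -2); set L[3][1]=-4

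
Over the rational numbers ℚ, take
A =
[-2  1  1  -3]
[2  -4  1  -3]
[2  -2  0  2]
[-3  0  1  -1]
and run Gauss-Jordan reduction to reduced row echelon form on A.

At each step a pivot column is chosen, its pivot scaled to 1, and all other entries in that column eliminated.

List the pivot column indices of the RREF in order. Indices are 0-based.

pivot columns: 0, 1, 2, 3

pivot(0,0)=-2: scale R0 → (1, -1/2, -1/2, 3/2)
  clear (1,0): R1 −= (2)R0 → (0, -3, 2, -6)
  clear (2,0): R2 −= (2)R0 → (0, -1, 1, -1)
  clear (3,0): R3 −= (-3)R0 → (0, -3/2, -1/2, 7/2)
pivot(1,1)=-3: scale R1 → (0, 1, -2/3, 2)
  clear (0,1): R0 −= (-1/2)R1 → (1, 0, -5/6, 5/2)
  clear (2,1): R2 −= (-1)R1 → (0, 0, 1/3, 1)
  clear (3,1): R3 −= (-3/2)R1 → (0, 0, -3/2, 13/2)
pivot(2,2)=1/3: scale R2 → (0, 0, 1, 3)
  clear (0,2): R0 −= (-5/6)R2 → (1, 0, 0, 5)
  clear (1,2): R1 −= (-2/3)R2 → (0, 1, 0, 4)
  clear (3,2): R3 −= (-3/2)R2 → (0, 0, 0, 11)
pivot(3,3)=11: scale R3 → (0, 0, 0, 1)
  clear (0,3): R0 −= (5)R3 → (1, 0, 0, 0)
  clear (1,3): R1 −= (4)R3 → (0, 1, 0, 0)
  clear (2,3): R2 −= (3)R3 → (0, 0, 1, 0)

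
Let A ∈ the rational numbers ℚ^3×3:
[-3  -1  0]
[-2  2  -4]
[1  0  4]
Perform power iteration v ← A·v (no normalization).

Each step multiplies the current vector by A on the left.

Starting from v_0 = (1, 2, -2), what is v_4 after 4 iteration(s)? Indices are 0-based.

v_4 = (-19, 1130, -581)

v_0 = (1, 2, -2).
v_1 = A·v_0 = (-5, 10, -7).
v_2 = A·v_1 = (5, 58, -33).
v_3 = A·v_2 = (-73, 238, -127).
v_4 = A·v_3 = (-19, 1130, -581).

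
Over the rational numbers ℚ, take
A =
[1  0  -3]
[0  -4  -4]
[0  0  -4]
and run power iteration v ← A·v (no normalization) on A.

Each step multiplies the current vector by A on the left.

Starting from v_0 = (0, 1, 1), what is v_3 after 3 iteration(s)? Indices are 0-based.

v_3 = (-39, -256, -64)

v_0 = (0, 1, 1).
v_1 = A·v_0 = (-3, -8, -4).
v_2 = A·v_1 = (9, 48, 16).
v_3 = A·v_2 = (-39, -256, -64).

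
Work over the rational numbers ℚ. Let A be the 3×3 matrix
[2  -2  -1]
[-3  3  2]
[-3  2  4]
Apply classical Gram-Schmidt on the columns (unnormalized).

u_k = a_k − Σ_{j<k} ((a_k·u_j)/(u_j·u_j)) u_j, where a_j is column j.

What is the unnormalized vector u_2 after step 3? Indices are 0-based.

u_2 = (3/13, 2/13, 0)

Step 1: u_0 = a_0 = (2, -3, -3).
Step 2: u_1 = a_1 − (-19/22)·u_0 = (-3/11, 9/22, -13/22).
Step 3: u_2 = a_2 − (-10/11)·u_0 − (-28/13)·u_1 = (3/13, 2/13, 0).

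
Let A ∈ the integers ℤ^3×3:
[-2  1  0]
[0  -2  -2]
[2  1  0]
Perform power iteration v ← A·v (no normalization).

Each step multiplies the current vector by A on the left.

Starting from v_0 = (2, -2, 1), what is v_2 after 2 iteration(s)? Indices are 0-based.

v_2 = (14, -8, -10)

v_0 = (2, -2, 1).
v_1 = A·v_0 = (-6, 2, 2).
v_2 = A·v_1 = (14, -8, -10).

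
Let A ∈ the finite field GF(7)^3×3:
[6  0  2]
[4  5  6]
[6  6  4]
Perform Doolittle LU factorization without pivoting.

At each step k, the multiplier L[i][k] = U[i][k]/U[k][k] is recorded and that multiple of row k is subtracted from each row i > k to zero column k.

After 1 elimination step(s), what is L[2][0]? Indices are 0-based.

[col 0] pivot 6
  R1 -= 3*R0 → (0, 5, 0)  (L[1][0] := 3)
  R2 -= 1*R0 → (0, 6, 2)  (L[2][0] := 1)

L[2][0] = 1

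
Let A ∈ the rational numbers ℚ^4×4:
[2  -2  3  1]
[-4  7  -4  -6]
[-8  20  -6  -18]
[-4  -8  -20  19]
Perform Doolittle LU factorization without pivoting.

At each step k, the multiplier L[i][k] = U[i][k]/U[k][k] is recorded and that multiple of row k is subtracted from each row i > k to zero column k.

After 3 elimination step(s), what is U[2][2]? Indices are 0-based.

U[2][2] = -2

k=0: U[0][0]=2
  eliminate (1,0): mult=-2, new row 1: (0, 3, 2, -4); set L[1][0]=-2
  eliminate (2,0): mult=-4, new row 2: (0, 12, 6, -14); set L[2][0]=-4
  eliminate (3,0): mult=-2, new row 3: (0, -12, -14, 21); set L[3][0]=-2
k=1: U[1][1]=3
  eliminate (2,1): mult=4, new row 2: (0, 0, -2, 2); set L[2][1]=4
  eliminate (3,1): mult=-4, new row 3: (0, 0, -6, 5); set L[3][1]=-4
k=2: U[2][2]=-2
  eliminate (3,2): mult=3, new row 3: (0, 0, 0, -1); set L[3][2]=3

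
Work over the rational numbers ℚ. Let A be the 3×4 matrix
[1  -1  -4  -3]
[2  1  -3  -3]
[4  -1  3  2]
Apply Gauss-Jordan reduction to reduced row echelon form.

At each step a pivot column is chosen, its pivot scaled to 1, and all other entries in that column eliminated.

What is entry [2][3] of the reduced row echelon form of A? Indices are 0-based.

M[2][3] = 11/14

step 1: normalize row 0 (÷1) = (1, -1, -4, -3)
  row 1: subtract 2×row0 = (0, 3, 5, 3)
  row 2: subtract 4×row0 = (0, 3, 19, 14)
step 2: normalize row 1 (÷3) = (0, 1, 5/3, 1)
  row 0: subtract -1×row1 = (1, 0, -7/3, -2)
  row 2: subtract 3×row1 = (0, 0, 14, 11)
step 3: normalize row 2 (÷14) = (0, 0, 1, 11/14)
  row 0: subtract -7/3×row2 = (1, 0, 0, -1/6)
  row 1: subtract 5/3×row2 = (0, 1, 0, -13/42)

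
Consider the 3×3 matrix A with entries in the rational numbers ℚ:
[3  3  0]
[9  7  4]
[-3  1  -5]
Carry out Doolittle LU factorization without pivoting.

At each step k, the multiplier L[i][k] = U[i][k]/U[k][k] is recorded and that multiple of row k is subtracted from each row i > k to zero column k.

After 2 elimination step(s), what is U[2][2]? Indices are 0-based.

U[2][2] = 3

Step 1: pivot at (0,0) is 3.
  row1 ← row1 − (3)·row0  ⇒  L[1][0]=3, U row1=(0, -2, 4)
  row2 ← row2 − (-1)·row0  ⇒  L[2][0]=-1, U row2=(0, 4, -5)
Step 2: pivot at (1,1) is -2.
  row2 ← row2 − (-2)·row1  ⇒  L[2][1]=-2, U row2=(0, 0, 3)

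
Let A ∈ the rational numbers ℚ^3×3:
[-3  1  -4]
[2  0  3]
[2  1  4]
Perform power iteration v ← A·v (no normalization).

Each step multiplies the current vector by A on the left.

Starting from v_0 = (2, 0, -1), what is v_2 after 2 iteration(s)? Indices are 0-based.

v_0 = (2, 0, -1).
v_1 = A·v_0 = (-2, 1, 0).
v_2 = A·v_1 = (7, -4, -3).

v_2 = (7, -4, -3)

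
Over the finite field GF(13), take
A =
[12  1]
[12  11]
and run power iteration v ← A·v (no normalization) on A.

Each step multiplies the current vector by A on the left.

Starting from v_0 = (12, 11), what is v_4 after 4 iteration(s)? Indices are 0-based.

v_0 = (12, 11).
v_1 = A·v_0 = (12, 5).
v_2 = A·v_1 = (6, 4).
v_3 = A·v_2 = (11, 12).
v_4 = A·v_3 = (1, 4).

v_4 = (1, 4)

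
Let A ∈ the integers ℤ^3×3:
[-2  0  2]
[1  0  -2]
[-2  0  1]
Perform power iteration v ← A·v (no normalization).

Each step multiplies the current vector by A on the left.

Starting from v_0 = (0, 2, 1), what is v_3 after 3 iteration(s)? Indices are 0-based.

v_3 = (-2, 4, 1)

v_0 = (0, 2, 1).
v_1 = A·v_0 = (2, -2, 1).
v_2 = A·v_1 = (-2, 0, -3).
v_3 = A·v_2 = (-2, 4, 1).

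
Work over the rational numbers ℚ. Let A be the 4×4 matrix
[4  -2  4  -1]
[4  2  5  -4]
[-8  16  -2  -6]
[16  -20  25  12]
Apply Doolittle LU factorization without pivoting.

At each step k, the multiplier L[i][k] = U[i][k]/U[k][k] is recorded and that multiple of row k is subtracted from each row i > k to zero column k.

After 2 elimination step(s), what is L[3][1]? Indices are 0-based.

Step 1: pivot at (0,0) is 4.
  row1 ← row1 − (1)·row0  ⇒  L[1][0]=1, U row1=(0, 4, 1, -3)
  row2 ← row2 − (-2)·row0  ⇒  L[2][0]=-2, U row2=(0, 12, 6, -8)
  row3 ← row3 − (4)·row0  ⇒  L[3][0]=4, U row3=(0, -12, 9, 16)
Step 2: pivot at (1,1) is 4.
  row2 ← row2 − (3)·row1  ⇒  L[2][1]=3, U row2=(0, 0, 3, 1)
  row3 ← row3 − (-3)·row1  ⇒  L[3][1]=-3, U row3=(0, 0, 12, 7)

L[3][1] = -3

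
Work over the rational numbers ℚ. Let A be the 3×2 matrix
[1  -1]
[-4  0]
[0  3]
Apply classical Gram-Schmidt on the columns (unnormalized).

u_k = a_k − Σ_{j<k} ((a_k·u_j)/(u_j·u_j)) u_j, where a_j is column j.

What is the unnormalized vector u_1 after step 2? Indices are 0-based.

u_1 = (-16/17, -4/17, 3)

Step 1: u_0 = a_0 = (1, -4, 0).
Step 2: u_1 = a_1 − (-1/17)·u_0 = (-16/17, -4/17, 3).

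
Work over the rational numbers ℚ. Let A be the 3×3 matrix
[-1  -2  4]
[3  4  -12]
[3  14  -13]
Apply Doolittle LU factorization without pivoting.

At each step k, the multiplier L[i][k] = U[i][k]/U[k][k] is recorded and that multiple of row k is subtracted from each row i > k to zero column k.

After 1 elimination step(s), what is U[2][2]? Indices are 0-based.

U[2][2] = -1

Step 1: pivot at (0,0) is -1.
  row1 ← row1 − (-3)·row0  ⇒  L[1][0]=-3, U row1=(0, -2, 0)
  row2 ← row2 − (-3)·row0  ⇒  L[2][0]=-3, U row2=(0, 8, -1)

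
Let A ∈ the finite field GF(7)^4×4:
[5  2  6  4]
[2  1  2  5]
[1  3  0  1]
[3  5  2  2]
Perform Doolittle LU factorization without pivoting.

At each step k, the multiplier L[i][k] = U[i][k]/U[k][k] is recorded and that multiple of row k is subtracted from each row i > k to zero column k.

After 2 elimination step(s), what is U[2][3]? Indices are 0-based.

k=0: U[0][0]=5
  eliminate (1,0): mult=6, new row 1: (0, 3, 1, 2); set L[1][0]=6
  eliminate (2,0): mult=3, new row 2: (0, 4, 3, 3); set L[2][0]=3
  eliminate (3,0): mult=2, new row 3: (0, 1, 4, 1); set L[3][0]=2
k=1: U[1][1]=3
  eliminate (2,1): mult=6, new row 2: (0, 0, 4, 5); set L[2][1]=6
  eliminate (3,1): mult=5, new row 3: (0, 0, 6, 5); set L[3][1]=5

U[2][3] = 5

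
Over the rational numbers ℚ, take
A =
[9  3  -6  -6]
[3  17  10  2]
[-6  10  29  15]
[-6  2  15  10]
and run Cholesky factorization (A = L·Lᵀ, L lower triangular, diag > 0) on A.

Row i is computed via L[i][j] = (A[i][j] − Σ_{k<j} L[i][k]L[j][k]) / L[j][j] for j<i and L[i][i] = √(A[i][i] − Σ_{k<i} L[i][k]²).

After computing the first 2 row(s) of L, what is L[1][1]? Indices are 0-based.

L[1][1] = 4

Step 1: L[0][0] = √(9) = 3.
  L[1][0] = (3) / L[0][0] = 1.
Step 2: L[1][1] = √(16) = 4.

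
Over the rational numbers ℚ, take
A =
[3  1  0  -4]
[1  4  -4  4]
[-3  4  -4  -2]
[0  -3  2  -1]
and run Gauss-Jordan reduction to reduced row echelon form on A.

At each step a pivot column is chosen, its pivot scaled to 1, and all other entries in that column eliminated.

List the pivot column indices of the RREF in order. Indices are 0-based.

pivot columns: 0, 1, 2, 3

pivot(0,0)=3: scale R0 → (1, 1/3, 0, -4/3)
  clear (1,0): R1 −= (1)R0 → (0, 11/3, -4, 16/3)
  clear (2,0): R2 −= (-3)R0 → (0, 5, -4, -6)
pivot(1,1)=11/3: scale R1 → (0, 1, -12/11, 16/11)
  clear (0,1): R0 −= (1/3)R1 → (1, 0, 4/11, -20/11)
  clear (2,1): R2 −= (5)R1 → (0, 0, 16/11, -146/11)
  clear (3,1): R3 −= (-3)R1 → (0, 0, -14/11, 37/11)
pivot(2,2)=16/11: scale R2 → (0, 0, 1, -73/8)
  clear (0,2): R0 −= (4/11)R2 → (1, 0, 0, 3/2)
  clear (1,2): R1 −= (-12/11)R2 → (0, 1, 0, -17/2)
  clear (3,2): R3 −= (-14/11)R2 → (0, 0, 0, -33/4)
pivot(3,3)=-33/4: scale R3 → (0, 0, 0, 1)
  clear (0,3): R0 −= (3/2)R3 → (1, 0, 0, 0)
  clear (1,3): R1 −= (-17/2)R3 → (0, 1, 0, 0)
  clear (2,3): R2 −= (-73/8)R3 → (0, 0, 1, 0)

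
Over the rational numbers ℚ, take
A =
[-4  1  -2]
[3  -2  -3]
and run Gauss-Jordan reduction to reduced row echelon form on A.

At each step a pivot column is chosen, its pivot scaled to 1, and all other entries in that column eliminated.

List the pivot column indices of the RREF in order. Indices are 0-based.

pivot columns: 0, 1

[1] R0 /= -4  ⇒  (1, -1/4, 1/2)
     R1 -= 3·R0  ⇒  (0, -5/4, -9/2)
[2] R1 /= -5/4  ⇒  (0, 1, 18/5)
     R0 -= -1/4·R1  ⇒  (1, 0, 7/5)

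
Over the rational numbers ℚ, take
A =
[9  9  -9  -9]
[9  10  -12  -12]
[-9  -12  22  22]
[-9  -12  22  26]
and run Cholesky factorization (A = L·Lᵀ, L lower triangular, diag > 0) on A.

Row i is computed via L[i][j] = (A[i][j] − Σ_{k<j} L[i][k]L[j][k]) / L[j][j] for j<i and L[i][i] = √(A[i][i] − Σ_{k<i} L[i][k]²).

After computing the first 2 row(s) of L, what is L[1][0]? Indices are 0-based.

Step 1: L[0][0] = √(9) = 3.
  L[1][0] = (9) / L[0][0] = 3.
Step 2: L[1][1] = √(1) = 1.

L[1][0] = 3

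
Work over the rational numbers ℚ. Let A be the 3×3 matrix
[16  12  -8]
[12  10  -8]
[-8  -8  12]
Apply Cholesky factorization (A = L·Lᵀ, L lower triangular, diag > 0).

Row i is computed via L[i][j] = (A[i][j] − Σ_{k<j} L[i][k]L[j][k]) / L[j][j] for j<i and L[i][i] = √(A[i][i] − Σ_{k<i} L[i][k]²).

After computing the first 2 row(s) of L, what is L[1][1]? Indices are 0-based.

L[1][1] = 1

Step 1: L[0][0] = √(16) = 4.
  L[1][0] = (12) / L[0][0] = 3.
Step 2: L[1][1] = √(1) = 1.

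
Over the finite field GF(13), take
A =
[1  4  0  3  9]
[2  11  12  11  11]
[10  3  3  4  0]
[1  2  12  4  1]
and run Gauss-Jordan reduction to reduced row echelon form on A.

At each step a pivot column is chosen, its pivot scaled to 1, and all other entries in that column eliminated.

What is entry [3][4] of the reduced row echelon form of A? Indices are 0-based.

step 1: normalize row 0 (÷1) = (1, 4, 0, 3, 9)
  row 1: subtract 2×row0 = (0, 3, 12, 5, 6)
  row 2: subtract 10×row0 = (0, 2, 3, 0, 1)
  row 3: subtract 1×row0 = (0, 11, 12, 1, 5)
step 2: normalize row 1 (÷3) = (0, 1, 4, 6, 2)
  row 0: subtract 4×row1 = (1, 0, 10, 5, 1)
  row 2: subtract 2×row1 = (0, 0, 8, 1, 10)
  row 3: subtract 11×row1 = (0, 0, 7, 0, 9)
step 3: normalize row 2 (÷8) = (0, 0, 1, 5, 11)
  row 0: subtract 10×row2 = (1, 0, 0, 7, 8)
  row 1: subtract 4×row2 = (0, 1, 0, 12, 10)
  row 3: subtract 7×row2 = (0, 0, 0, 4, 10)
step 4: normalize row 3 (÷4) = (0, 0, 0, 1, 9)
  row 0: subtract 7×row3 = (1, 0, 0, 0, 10)
  row 1: subtract 12×row3 = (0, 1, 0, 0, 6)
  row 2: subtract 5×row3 = (0, 0, 1, 0, 5)

M[3][4] = 9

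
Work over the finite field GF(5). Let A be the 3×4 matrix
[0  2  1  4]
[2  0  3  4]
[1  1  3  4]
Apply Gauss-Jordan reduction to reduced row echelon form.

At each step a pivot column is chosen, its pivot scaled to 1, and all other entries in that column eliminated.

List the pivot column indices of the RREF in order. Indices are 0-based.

[1] R0 <-> R1
[1] R0 /= 2  ⇒  (1, 0, 4, 2)
     R2 -= 1·R0  ⇒  (0, 1, 4, 2)
[2] R1 /= 2  ⇒  (0, 1, 3, 2)
     R2 -= 1·R1  ⇒  (0, 0, 1, 0)
[3] R2 /= 1  ⇒  (0, 0, 1, 0)
     R0 -= 4·R2  ⇒  (1, 0, 0, 2)
     R1 -= 3·R2  ⇒  (0, 1, 0, 2)

pivot columns: 0, 1, 2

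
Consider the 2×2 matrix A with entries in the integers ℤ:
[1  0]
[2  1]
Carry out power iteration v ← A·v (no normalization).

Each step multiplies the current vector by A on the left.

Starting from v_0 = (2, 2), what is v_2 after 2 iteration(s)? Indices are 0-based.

v_0 = (2, 2).
v_1 = A·v_0 = (2, 6).
v_2 = A·v_1 = (2, 10).

v_2 = (2, 10)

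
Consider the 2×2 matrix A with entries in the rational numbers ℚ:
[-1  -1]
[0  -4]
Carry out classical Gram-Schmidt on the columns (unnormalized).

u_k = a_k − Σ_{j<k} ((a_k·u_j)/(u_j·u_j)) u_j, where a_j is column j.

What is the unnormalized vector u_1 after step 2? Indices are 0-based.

Step 1: u_0 = a_0 = (-1, 0).
Step 2: u_1 = a_1 − (1)·u_0 = (0, -4).

u_1 = (0, -4)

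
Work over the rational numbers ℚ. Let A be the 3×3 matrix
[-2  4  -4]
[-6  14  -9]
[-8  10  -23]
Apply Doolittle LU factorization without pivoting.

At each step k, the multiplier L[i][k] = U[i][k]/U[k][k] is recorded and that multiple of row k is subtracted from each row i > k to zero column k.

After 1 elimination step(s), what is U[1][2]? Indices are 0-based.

[col 0] pivot -2
  R1 -= 3*R0 → (0, 2, 3)  (L[1][0] := 3)
  R2 -= 4*R0 → (0, -6, -7)  (L[2][0] := 4)

U[1][2] = 3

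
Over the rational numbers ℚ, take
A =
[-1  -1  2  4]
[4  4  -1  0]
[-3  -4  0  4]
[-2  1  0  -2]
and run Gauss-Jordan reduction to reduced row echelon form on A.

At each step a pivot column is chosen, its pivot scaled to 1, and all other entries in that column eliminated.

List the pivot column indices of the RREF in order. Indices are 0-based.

step 1: normalize row 0 (÷-1) = (1, 1, -2, -4)
  row 1: subtract 4×row0 = (0, 0, 7, 16)
  row 2: subtract -3×row0 = (0, -1, -6, -8)
  row 3: subtract -2×row0 = (0, 3, -4, -10)
step 2: exchange rows 1,2
step 2: normalize row 1 (÷-1) = (0, 1, 6, 8)
  row 0: subtract 1×row1 = (1, 0, -8, -12)
  row 3: subtract 3×row1 = (0, 0, -22, -34)
step 3: normalize row 2 (÷7) = (0, 0, 1, 16/7)
  row 0: subtract -8×row2 = (1, 0, 0, 44/7)
  row 1: subtract 6×row2 = (0, 1, 0, -40/7)
  row 3: subtract -22×row2 = (0, 0, 0, 114/7)
step 4: normalize row 3 (÷114/7) = (0, 0, 0, 1)
  row 0: subtract 44/7×row3 = (1, 0, 0, 0)
  row 1: subtract -40/7×row3 = (0, 1, 0, 0)
  row 2: subtract 16/7×row3 = (0, 0, 1, 0)

pivot columns: 0, 1, 2, 3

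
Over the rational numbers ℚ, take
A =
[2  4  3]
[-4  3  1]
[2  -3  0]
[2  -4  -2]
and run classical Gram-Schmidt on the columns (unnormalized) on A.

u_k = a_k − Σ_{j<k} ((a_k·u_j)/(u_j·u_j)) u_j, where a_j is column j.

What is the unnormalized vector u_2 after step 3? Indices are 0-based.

u_2 = (42/269, 127/269, 299/269, -87/269)

Step 1: u_0 = a_0 = (2, -4, 2, 2).
Step 2: u_1 = a_1 − (-9/14)·u_0 = (37/7, 3/7, -12/7, -19/7).
Step 3: u_2 = a_2 − (-1/14)·u_0 − (152/269)·u_1 = (42/269, 127/269, 299/269, -87/269).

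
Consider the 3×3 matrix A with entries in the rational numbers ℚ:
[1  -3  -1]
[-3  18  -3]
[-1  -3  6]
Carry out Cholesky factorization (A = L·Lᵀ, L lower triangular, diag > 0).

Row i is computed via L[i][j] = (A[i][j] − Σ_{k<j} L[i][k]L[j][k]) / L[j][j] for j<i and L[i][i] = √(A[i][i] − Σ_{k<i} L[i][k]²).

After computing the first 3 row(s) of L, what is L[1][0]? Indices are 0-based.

Step 1: L[0][0] = √(1) = 1.
  L[1][0] = (-3) / L[0][0] = -3.
Step 2: L[1][1] = √(9) = 3.
  L[2][0] = (-1) / L[0][0] = -1.
  L[2][1] = (-6) / L[1][1] = -2.
Step 3: L[2][2] = √(1) = 1.

L[1][0] = -3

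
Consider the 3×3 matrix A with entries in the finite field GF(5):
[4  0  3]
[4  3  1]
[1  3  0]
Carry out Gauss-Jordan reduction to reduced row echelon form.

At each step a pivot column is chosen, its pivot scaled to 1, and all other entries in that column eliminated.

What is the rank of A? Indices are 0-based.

rank = 2

step 1: normalize row 0 (÷4) = (1, 0, 2)
  row 1: subtract 4×row0 = (0, 3, 3)
  row 2: subtract 1×row0 = (0, 3, 3)
step 2: normalize row 1 (÷3) = (0, 1, 1)
  row 2: subtract 3×row1 = (0, 0, 0)
skip col 2 (zero from row 2)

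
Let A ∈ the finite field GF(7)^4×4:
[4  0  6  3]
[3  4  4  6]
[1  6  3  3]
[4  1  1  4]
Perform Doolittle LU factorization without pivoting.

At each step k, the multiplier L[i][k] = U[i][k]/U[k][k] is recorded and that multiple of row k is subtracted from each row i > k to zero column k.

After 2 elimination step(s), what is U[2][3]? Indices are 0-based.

U[2][3] = 1

[col 0] pivot 4
  R1 -= 6*R0 → (0, 4, 3, 2)  (L[1][0] := 6)
  R2 -= 2*R0 → (0, 6, 5, 4)  (L[2][0] := 2)
  R3 -= 1*R0 → (0, 1, 2, 1)  (L[3][0] := 1)
[col 1] pivot 4
  R2 -= 5*R1 → (0, 0, 4, 1)  (L[2][1] := 5)
  R3 -= 2*R1 → (0, 0, 3, 4)  (L[3][1] := 2)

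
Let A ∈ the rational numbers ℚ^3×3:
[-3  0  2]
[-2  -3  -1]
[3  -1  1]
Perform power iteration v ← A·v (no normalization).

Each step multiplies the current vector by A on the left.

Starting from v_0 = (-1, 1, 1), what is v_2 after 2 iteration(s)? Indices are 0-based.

v_0 = (-1, 1, 1).
v_1 = A·v_0 = (5, -2, -3).
v_2 = A·v_1 = (-21, -1, 14).

v_2 = (-21, -1, 14)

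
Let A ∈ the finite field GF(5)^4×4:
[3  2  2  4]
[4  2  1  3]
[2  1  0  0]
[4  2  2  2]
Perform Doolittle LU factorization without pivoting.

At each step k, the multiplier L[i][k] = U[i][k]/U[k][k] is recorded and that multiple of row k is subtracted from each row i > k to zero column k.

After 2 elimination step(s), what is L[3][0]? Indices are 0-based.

L[3][0] = 3

[col 0] pivot 3
  R1 -= 3*R0 → (0, 1, 0, 1)  (L[1][0] := 3)
  R2 -= 4*R0 → (0, 3, 2, 4)  (L[2][0] := 4)
  R3 -= 3*R0 → (0, 1, 1, 0)  (L[3][0] := 3)
[col 1] pivot 1
  R2 -= 3*R1 → (0, 0, 2, 1)  (L[2][1] := 3)
  R3 -= 1*R1 → (0, 0, 1, 4)  (L[3][1] := 1)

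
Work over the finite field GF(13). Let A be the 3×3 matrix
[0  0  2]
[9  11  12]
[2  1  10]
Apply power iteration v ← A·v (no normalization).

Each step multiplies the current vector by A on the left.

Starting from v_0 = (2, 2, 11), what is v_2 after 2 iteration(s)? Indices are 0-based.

v_2 = (11, 11, 11)

v_0 = (2, 2, 11).
v_1 = A·v_0 = (9, 3, 12).
v_2 = A·v_1 = (11, 11, 11).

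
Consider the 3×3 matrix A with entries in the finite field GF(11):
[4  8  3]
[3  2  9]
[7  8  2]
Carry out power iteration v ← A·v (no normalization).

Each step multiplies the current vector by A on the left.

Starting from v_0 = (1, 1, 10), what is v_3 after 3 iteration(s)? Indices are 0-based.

v_3 = (1, 1, 7)

v_0 = (1, 1, 10).
v_1 = A·v_0 = (9, 7, 2).
v_2 = A·v_1 = (10, 4, 2).
v_3 = A·v_2 = (1, 1, 7).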